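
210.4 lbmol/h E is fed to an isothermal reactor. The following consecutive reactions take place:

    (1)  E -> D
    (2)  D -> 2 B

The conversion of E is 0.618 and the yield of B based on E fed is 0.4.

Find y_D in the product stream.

0.348

Conversion of E: E consumed = 1ξ₁ = 0.618 × 210.4 → ξ₁ = 130 lbmol/h.
Yield of B: 2ξ₂ / 210.4 = 0.4 → ξ₂ = 42.08 lbmol/h.
Outlet amounts (n = n₀ + Σ ν·ξ):
  E: 210.4 − 1(130) = 80.37
  D: 0 + 1(130) − 1(42.08) = 87.95
  B: 0 + 2(42.08) = 84.16
Total out = 252.5 lbmol/h; y_D = 87.95 / 252.5 = 0.3483.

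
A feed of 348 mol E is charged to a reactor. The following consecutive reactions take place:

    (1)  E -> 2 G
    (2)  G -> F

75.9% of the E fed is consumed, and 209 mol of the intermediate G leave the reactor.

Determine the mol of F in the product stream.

319 mol

Conversion of E: E consumed = 1ξ₁ = 0.759 × 348 → ξ₁ = 264.1 mol.
G balance: n_G = 0 + 2ξ₁ − 1ξ₂ = 209 → ξ₂ = (2·264.1 − 209)/1 = 319.3 mol.
Outlet amounts (n = n₀ + Σ ν·ξ):
  E: 348 − 1(264.1) = 83.87
  G: 0 + 2(264.1) − 1(319.3) = 209
  F: 0 + 1(319.3) = 319.3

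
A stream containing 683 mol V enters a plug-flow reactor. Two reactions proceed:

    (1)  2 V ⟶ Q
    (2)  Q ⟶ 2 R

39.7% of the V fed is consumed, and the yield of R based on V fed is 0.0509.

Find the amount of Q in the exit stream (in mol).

118 mol

Conversion of V: V consumed = 2ξ₁ = 0.397 × 683 → ξ₁ = 135.6 mol.
Yield of R: 2ξ₂ / 683 = 0.0509 → ξ₂ = 17.38 mol.
Outlet amounts (n = n₀ + Σ ν·ξ):
  V: 683 − 2(135.6) = 411.8
  Q: 0 + 1(135.6) − 1(17.38) = 118.2
  R: 0 + 2(17.38) = 34.76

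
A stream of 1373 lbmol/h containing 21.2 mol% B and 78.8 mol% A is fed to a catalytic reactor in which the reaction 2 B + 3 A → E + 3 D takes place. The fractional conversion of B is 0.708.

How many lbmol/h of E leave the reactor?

B reacted = 0.708 × 291.1 = 206.1 lbmol/h; ν_B = −2, so ξ = 206.1/2 = 103 lbmol/h.
Outlet amounts (n = n₀ + ν ξ):
  B: 291.1 − 2(103) = 84.99
  A: 1082 − 3(103) = 772.8
  E: 0 + 1(103) = 103
  D: 0 + 3(103) = 309.1

103 lbmol/h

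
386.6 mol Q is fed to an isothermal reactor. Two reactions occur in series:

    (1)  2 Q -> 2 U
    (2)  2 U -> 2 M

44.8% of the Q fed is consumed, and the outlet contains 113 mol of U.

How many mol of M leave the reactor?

60.2 mol

Conversion of Q: Q consumed = 2ξ₁ = 0.448 × 386.6 → ξ₁ = 86.6 mol.
U balance: n_U = 0 + 2ξ₁ − 2ξ₂ = 113 → ξ₂ = (2·86.6 − 113)/2 = 30.1 mol.
Outlet amounts (n = n₀ + Σ ν·ξ):
  Q: 386.6 − 2(86.6) = 213.4
  U: 0 + 2(86.6) − 2(30.1) = 113
  M: 0 + 2(30.1) = 60.2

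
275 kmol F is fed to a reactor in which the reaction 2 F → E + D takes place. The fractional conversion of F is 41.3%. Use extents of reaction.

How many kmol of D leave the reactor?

F reacted = 0.413 × 275 = 113.6 kmol; ν_F = −2, so ξ = 113.6/2 = 56.79 kmol.
Outlet amounts (n = n₀ + ν ξ):
  F: 275 − 2(56.79) = 161.4
  E: 0 + 1(56.79) = 56.79
  D: 0 + 1(56.79) = 56.79

56.8 kmol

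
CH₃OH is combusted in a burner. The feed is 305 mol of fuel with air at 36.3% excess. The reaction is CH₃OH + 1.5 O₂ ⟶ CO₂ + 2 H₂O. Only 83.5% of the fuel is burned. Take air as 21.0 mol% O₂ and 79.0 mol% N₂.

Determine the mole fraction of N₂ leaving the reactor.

0.69

Stoichiometric O₂ = 1.5 × 305 = 457.5 mol; O₂ fed = 457.5 × 1.363 = 623.6 mol.
N₂ fed = 623.6 × 79/21 = 2346 mol.
Fuel reacted = 0.835 × 305 → ξ = 254.7 mol.
Outlet (n = n₀ + ν ξ):
  CH₃OH: 305 − 1(254.7) = 50.33
  O₂: 623.6 − 1.5(254.7) = 241.6
  N₂: 2346 (inert)
  CO₂: 0 + 1(254.7) = 254.7
  H₂O: 0 + 2(254.7) = 509.3
Total out = 3402 mol; y_N₂ = 2346 / 3402 = 0.6896.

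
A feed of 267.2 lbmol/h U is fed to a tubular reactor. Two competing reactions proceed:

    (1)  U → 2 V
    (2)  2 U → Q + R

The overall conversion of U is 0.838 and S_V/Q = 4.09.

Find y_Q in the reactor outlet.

Conversion of U: U consumed = 0.838 × 267.2 = 223.9 lbmol/h = 1ξ₁ + 2ξ₂.
Selectivity: 2ξ₁ / (1ξ₂) = 4.09 → ξ₁ = 2.045 ξ₂.
Substitute: (1·2.045 + 2) ξ₂ = 223.9 → ξ₂ = 55.36 lbmol/h, ξ₁ = 113.2 lbmol/h.
Outlet amounts (n = n₀ + Σ ν·ξ):
  U: 267.2 − 1(113.2) − 2(55.36) = 43.29
  V: 0 + 2(113.2) = 226.4
  Q: 0 + 1(55.36) = 55.36
  R: 0 + 1(55.36) = 55.36
Total out = 380.4 lbmol/h; y_Q = 55.36 / 380.4 = 0.1455.

0.146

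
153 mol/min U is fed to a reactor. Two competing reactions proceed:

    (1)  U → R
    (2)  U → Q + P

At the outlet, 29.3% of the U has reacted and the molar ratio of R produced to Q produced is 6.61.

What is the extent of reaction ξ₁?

Conversion of U: U consumed = 0.293 × 153 = 44.83 mol/min = 1ξ₁ + 1ξ₂.
Selectivity: 1ξ₁ / (1ξ₂) = 6.61 → ξ₁ = 6.61 ξ₂.
Substitute: (1·6.61 + 1) ξ₂ = 44.83 → ξ₂ = 5.891 mol/min, ξ₁ = 38.94 mol/min.
Outlet amounts (n = n₀ + Σ ν·ξ):
  U: 153 − 1(38.94) − 1(5.891) = 108.2
  R: 0 + 1(38.94) = 38.94
  Q: 0 + 1(5.891) = 5.891
  P: 0 + 1(5.891) = 5.891

ξ₁ = 38.9 mol/min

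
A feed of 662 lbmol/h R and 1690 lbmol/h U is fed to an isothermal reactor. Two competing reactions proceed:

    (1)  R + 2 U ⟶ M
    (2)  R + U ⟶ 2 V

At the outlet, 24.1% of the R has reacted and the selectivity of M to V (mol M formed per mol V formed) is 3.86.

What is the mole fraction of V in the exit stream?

Conversion of R: R consumed = 0.241 × 662 = 159.5 lbmol/h = 1ξ₁ + 1ξ₂.
Selectivity: 1ξ₁ / (2ξ₂) = 3.86 → ξ₁ = 7.72 ξ₂.
Substitute: (1·7.72 + 1) ξ₂ = 159.5 → ξ₂ = 18.3 lbmol/h, ξ₁ = 141.2 lbmol/h.
Outlet amounts (n = n₀ + Σ ν·ξ):
  R: 662 − 1(141.2) − 1(18.3) = 502.5
  U: 1690 − 2(141.2) − 1(18.3) = 1389
  M: 0 + 1(141.2) = 141.2
  V: 0 + 2(18.3) = 36.59
Total out = 2070 lbmol/h; y_V = 36.59 / 2070 = 0.01768.

0.0177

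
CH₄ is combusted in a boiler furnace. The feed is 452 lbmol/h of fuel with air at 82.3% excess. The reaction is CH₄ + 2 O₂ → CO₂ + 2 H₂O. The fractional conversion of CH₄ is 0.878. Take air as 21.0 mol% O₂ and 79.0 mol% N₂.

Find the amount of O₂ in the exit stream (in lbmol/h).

Stoichiometric O₂ = 2 × 452 = 904 lbmol/h; O₂ fed = 904 × 1.823 = 1648 lbmol/h.
N₂ fed = 1648 × 79/21 = 6200 lbmol/h.
Fuel reacted = 0.878 × 452 → ξ = 396.9 lbmol/h.
Outlet (n = n₀ + ν ξ):
  CH₄: 452 − 1(396.9) = 55.14
  O₂: 1648 − 2(396.9) = 854.3
  N₂: 6200 (inert)
  CO₂: 0 + 1(396.9) = 396.9
  H₂O: 0 + 2(396.9) = 793.7

854 lbmol/h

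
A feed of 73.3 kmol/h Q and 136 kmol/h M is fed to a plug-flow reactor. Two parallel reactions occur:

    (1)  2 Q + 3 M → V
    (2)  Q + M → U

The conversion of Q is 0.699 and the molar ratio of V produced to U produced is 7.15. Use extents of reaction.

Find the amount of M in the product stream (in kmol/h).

60.8 kmol/h

Conversion of Q: Q consumed = 0.699 × 73.3 = 51.24 kmol/h = 2ξ₁ + 1ξ₂.
Selectivity: 1ξ₁ / (1ξ₂) = 7.15 → ξ₁ = 7.15 ξ₂.
Substitute: (2·7.15 + 1) ξ₂ = 51.24 → ξ₂ = 3.349 kmol/h, ξ₁ = 23.94 kmol/h.
Outlet amounts (n = n₀ + Σ ν·ξ):
  Q: 73.3 − 2(23.94) − 1(3.349) = 22.06
  M: 136 − 3(23.94) − 1(3.349) = 60.82
  V: 0 + 1(23.94) = 23.94
  U: 0 + 1(3.349) = 3.349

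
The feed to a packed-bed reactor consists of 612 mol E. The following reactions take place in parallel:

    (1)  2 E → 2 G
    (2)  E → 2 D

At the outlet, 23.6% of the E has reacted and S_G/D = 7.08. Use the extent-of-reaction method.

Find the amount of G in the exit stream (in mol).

135 mol

Conversion of E: E consumed = 0.236 × 612 = 144.4 mol = 2ξ₁ + 1ξ₂.
Selectivity: 2ξ₁ / (2ξ₂) = 7.08 → ξ₁ = 7.08 ξ₂.
Substitute: (2·7.08 + 1) ξ₂ = 144.4 → ξ₂ = 9.527 mol, ξ₁ = 67.45 mol.
Outlet amounts (n = n₀ + Σ ν·ξ):
  E: 612 − 2(67.45) − 1(9.527) = 467.6
  G: 0 + 2(67.45) = 134.9
  D: 0 + 2(9.527) = 19.05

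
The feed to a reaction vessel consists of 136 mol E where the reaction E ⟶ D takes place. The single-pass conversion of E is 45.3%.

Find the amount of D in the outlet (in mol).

E reacted = 0.453 × 136 = 61.61 mol; ν_E = −1, so ξ = 61.61/1 = 61.61 mol.
Outlet amounts (n = n₀ + ν ξ):
  E: 136 − 1(61.61) = 74.39
  D: 0 + 1(61.61) = 61.61

61.6 mol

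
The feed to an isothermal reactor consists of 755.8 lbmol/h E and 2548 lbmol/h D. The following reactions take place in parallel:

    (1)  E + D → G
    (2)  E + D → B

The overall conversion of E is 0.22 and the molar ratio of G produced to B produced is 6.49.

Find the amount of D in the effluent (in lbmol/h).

Conversion of E: E consumed = 0.22 × 755.8 = 166.3 lbmol/h = 1ξ₁ + 1ξ₂.
Selectivity: 1ξ₁ / (1ξ₂) = 6.49 → ξ₁ = 6.49 ξ₂.
Substitute: (1·6.49 + 1) ξ₂ = 166.3 → ξ₂ = 22.2 lbmol/h, ξ₁ = 144.1 lbmol/h.
Outlet amounts (n = n₀ + Σ ν·ξ):
  E: 755.8 − 1(144.1) − 1(22.2) = 589.5
  D: 2548 − 1(144.1) − 1(22.2) = 2382
  G: 0 + 1(144.1) = 144.1
  B: 0 + 1(22.2) = 22.2

2380 lbmol/h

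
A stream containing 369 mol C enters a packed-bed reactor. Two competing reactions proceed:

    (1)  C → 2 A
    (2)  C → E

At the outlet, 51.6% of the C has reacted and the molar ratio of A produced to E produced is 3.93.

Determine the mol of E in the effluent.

64.2 mol

Conversion of C: C consumed = 0.516 × 369 = 190.4 mol = 1ξ₁ + 1ξ₂.
Selectivity: 2ξ₁ / (1ξ₂) = 3.93 → ξ₁ = 1.965 ξ₂.
Substitute: (1·1.965 + 1) ξ₂ = 190.4 → ξ₂ = 64.22 mol, ξ₁ = 126.2 mol.
Outlet amounts (n = n₀ + Σ ν·ξ):
  C: 369 − 1(126.2) − 1(64.22) = 178.6
  A: 0 + 2(126.2) = 252.4
  E: 0 + 1(64.22) = 64.22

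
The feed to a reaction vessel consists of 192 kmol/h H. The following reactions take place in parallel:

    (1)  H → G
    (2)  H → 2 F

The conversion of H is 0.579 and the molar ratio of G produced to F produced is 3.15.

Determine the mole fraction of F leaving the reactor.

0.147

Conversion of H: H consumed = 0.579 × 192 = 111.2 kmol/h = 1ξ₁ + 1ξ₂.
Selectivity: 1ξ₁ / (2ξ₂) = 3.15 → ξ₁ = 6.3 ξ₂.
Substitute: (1·6.3 + 1) ξ₂ = 111.2 → ξ₂ = 15.23 kmol/h, ξ₁ = 95.94 kmol/h.
Outlet amounts (n = n₀ + Σ ν·ξ):
  H: 192 − 1(95.94) − 1(15.23) = 80.83
  G: 0 + 1(95.94) = 95.94
  F: 0 + 2(15.23) = 30.46
Total out = 207.2 kmol/h; y_F = 30.46 / 207.2 = 0.147.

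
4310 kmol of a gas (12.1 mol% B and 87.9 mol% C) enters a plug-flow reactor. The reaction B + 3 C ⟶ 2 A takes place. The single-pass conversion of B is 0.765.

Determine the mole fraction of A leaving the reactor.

0.227

B reacted = 0.765 × 521.5 = 399 kmol; ν_B = −1, so ξ = 399/1 = 399 kmol.
Outlet amounts (n = n₀ + ν ξ):
  B: 521.5 − 1(399) = 122.6
  C: 3788 − 3(399) = 2592
  A: 0 + 2(399) = 797.9
Total out = 3512 kmol; y_A = 797.9 / 3512 = 0.2272.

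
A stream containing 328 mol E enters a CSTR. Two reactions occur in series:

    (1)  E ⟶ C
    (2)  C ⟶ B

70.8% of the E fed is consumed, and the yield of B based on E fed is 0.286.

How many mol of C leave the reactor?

138 mol

Conversion of E: E consumed = 1ξ₁ = 0.708 × 328 → ξ₁ = 232.2 mol.
Yield of B: 1ξ₂ / 328 = 0.286 → ξ₂ = 93.81 mol.
Outlet amounts (n = n₀ + Σ ν·ξ):
  E: 328 − 1(232.2) = 95.78
  C: 0 + 1(232.2) − 1(93.81) = 138.4
  B: 0 + 1(93.81) = 93.81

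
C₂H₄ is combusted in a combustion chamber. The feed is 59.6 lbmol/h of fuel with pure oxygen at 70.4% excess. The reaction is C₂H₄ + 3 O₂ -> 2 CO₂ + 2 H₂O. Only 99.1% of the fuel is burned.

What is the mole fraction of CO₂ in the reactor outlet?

Stoichiometric O₂ = 3 × 59.6 = 178.8 lbmol/h; O₂ fed = 178.8 × 1.704 = 304.7 lbmol/h.
Fuel reacted = 0.991 × 59.6 → ξ = 59.06 lbmol/h.
Outlet (n = n₀ + ν ξ):
  C₂H₄: 59.6 − 1(59.06) = 0.5364
  O₂: 304.7 − 3(59.06) = 127.5
  CO₂: 0 + 2(59.06) = 118.1
  H₂O: 0 + 2(59.06) = 118.1
Total out = 364.3 lbmol/h; y_CO₂ = 118.1 / 364.3 = 0.3243.

0.324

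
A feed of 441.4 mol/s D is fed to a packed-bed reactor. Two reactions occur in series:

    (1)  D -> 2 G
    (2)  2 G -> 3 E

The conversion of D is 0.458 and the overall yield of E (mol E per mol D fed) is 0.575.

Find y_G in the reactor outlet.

Conversion of D: D consumed = 1ξ₁ = 0.458 × 441.4 → ξ₁ = 202.2 mol/s.
Yield of E: 3ξ₂ / 441.4 = 0.575 → ξ₂ = 84.6 mol/s.
Outlet amounts (n = n₀ + Σ ν·ξ):
  D: 441.4 − 1(202.2) = 239.2
  G: 0 + 2(202.2) − 2(84.6) = 235.1
  E: 0 + 3(84.6) = 253.8
Total out = 728.2 mol/s; y_G = 235.1 / 728.2 = 0.3229.

0.323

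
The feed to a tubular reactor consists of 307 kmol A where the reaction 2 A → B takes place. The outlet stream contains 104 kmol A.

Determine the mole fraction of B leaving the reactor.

For A: n = n₀ − 2ξ → 104 = 307 − 2ξ, giving ξ = 101.5 kmol.
Outlet amounts (n = n₀ + ν ξ):
  A: 307 − 2(101.5) = 104
  B: 0 + 1(101.5) = 101.5
Total out = 205.5 kmol; y_B = 101.5 / 205.5 = 0.4939.

0.494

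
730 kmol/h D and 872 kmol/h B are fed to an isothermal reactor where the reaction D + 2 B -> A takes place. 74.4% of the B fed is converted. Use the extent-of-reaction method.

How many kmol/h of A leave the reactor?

B reacted = 0.744 × 872 = 648.8 kmol/h; ν_B = −2, so ξ = 648.8/2 = 324.4 kmol/h.
Outlet amounts (n = n₀ + ν ξ):
  D: 730 − 1(324.4) = 405.6
  B: 872 − 2(324.4) = 223.2
  A: 0 + 1(324.4) = 324.4

324 kmol/h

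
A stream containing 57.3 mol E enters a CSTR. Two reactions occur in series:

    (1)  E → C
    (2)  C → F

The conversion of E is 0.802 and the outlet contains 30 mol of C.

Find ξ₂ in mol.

Conversion of E: E consumed = 1ξ₁ = 0.802 × 57.3 → ξ₁ = 45.95 mol.
C balance: n_C = 0 + 1ξ₁ − 1ξ₂ = 30 → ξ₂ = (1·45.95 − 30)/1 = 15.95 mol.
Outlet amounts (n = n₀ + Σ ν·ξ):
  E: 57.3 − 1(45.95) = 11.35
  C: 0 + 1(45.95) − 1(15.95) = 30
  F: 0 + 1(15.95) = 15.95

ξ₂ = 16 mol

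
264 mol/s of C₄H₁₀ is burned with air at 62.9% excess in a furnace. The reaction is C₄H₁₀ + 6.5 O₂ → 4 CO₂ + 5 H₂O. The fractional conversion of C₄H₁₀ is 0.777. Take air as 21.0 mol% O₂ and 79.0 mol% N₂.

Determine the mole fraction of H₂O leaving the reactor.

Stoichiometric O₂ = 6.5 × 264 = 1716 mol/s; O₂ fed = 1716 × 1.629 = 2795 mol/s.
N₂ fed = 2795 × 79/21 = 10520 mol/s.
Fuel reacted = 0.777 × 264 → ξ = 205.1 mol/s.
Outlet (n = n₀ + ν ξ):
  C₄H₁₀: 264 − 1(205.1) = 58.87
  O₂: 2795 − 6.5(205.1) = 1462
  N₂: 10520 (inert)
  CO₂: 0 + 4(205.1) = 820.5
  H₂O: 0 + 5(205.1) = 1026
Total out = 13880 mol/s; y_H₂O = 1026 / 13880 = 0.07388.

0.0739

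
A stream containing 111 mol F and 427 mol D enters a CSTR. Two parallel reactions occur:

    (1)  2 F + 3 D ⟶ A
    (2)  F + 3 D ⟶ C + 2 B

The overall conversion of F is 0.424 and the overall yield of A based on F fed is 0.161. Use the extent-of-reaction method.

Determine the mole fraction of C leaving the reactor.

0.0249

Yield of A: 1ξ₁ / 111 = 0.161 → ξ₁ = 17.87 mol.
Conversion of F: 2ξ₁ + 1ξ₂ = 0.424 × 111 = 47.06 → ξ₂ = 11.32 mol.
Outlet amounts (n = n₀ + Σ ν·ξ):
  F: 111 − 2(17.87) − 1(11.32) = 63.94
  D: 427 − 3(17.87) − 3(11.32) = 339.4
  A: 0 + 1(17.87) = 17.87
  C: 0 + 1(11.32) = 11.32
  B: 0 + 2(11.32) = 22.64
Total out = 455.2 mol; y_C = 11.32 / 455.2 = 0.02487.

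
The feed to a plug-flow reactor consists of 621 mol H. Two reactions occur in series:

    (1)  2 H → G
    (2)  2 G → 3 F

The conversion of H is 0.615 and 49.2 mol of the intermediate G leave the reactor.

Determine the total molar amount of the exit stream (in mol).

Conversion of H: H consumed = 2ξ₁ = 0.615 × 621 → ξ₁ = 191 mol.
G balance: n_G = 0 + 1ξ₁ − 2ξ₂ = 49.2 → ξ₂ = (1·191 − 49.2)/2 = 70.88 mol.
Outlet amounts (n = n₀ + Σ ν·ξ):
  H: 621 − 2(191) = 239.1
  G: 0 + 1(191) − 2(70.88) = 49.2
  F: 0 + 3(70.88) = 212.6
Total out = 239.1 + 49.2 + 212.6 = 500.9 mol.

501 mol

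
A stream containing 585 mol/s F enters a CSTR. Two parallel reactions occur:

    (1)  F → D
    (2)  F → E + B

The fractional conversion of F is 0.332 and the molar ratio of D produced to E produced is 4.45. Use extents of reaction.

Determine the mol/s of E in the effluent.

Conversion of F: F consumed = 0.332 × 585 = 194.2 mol/s = 1ξ₁ + 1ξ₂.
Selectivity: 1ξ₁ / (1ξ₂) = 4.45 → ξ₁ = 4.45 ξ₂.
Substitute: (1·4.45 + 1) ξ₂ = 194.2 → ξ₂ = 35.64 mol/s, ξ₁ = 158.6 mol/s.
Outlet amounts (n = n₀ + Σ ν·ξ):
  F: 585 − 1(158.6) − 1(35.64) = 390.8
  D: 0 + 1(158.6) = 158.6
  E: 0 + 1(35.64) = 35.64
  B: 0 + 1(35.64) = 35.64

35.6 mol/s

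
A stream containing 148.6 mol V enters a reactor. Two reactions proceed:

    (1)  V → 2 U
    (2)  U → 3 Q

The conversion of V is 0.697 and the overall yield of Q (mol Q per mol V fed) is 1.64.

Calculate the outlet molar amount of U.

Conversion of V: V consumed = 1ξ₁ = 0.697 × 148.6 → ξ₁ = 103.6 mol.
Yield of Q: 3ξ₂ / 148.6 = 1.64 → ξ₂ = 81.23 mol.
Outlet amounts (n = n₀ + Σ ν·ξ):
  V: 148.6 − 1(103.6) = 45.03
  U: 0 + 2(103.6) − 1(81.23) = 125.9
  Q: 0 + 3(81.23) = 243.7

126 mol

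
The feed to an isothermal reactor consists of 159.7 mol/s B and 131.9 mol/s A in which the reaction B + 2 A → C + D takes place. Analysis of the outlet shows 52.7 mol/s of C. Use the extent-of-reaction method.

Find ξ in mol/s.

For C: n = n₀ + 1ξ → 52.7 = 0 + 1ξ, giving ξ = 52.7 mol/s.
Outlet amounts (n = n₀ + ν ξ):
  B: 159.7 − 1(52.7) = 107
  A: 131.9 − 2(52.7) = 26.5
  C: 0 + 1(52.7) = 52.7
  D: 0 + 1(52.7) = 52.7

ξ = 52.7 mol/s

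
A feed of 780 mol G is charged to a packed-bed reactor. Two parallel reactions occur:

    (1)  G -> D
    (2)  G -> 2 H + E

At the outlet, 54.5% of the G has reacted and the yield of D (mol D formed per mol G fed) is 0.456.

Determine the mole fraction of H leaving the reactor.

0.151

Yield of D: 1ξ₁ / 780 = 0.456 → ξ₁ = 355.7 mol.
Conversion of G: 1ξ₁ + 1ξ₂ = 0.545 × 780 = 425.1 → ξ₂ = 69.42 mol.
Outlet amounts (n = n₀ + Σ ν·ξ):
  G: 780 − 1(355.7) − 1(69.42) = 354.9
  D: 0 + 1(355.7) = 355.7
  H: 0 + 2(69.42) = 138.8
  E: 0 + 1(69.42) = 69.42
Total out = 918.8 mol; y_H = 138.8 / 918.8 = 0.1511.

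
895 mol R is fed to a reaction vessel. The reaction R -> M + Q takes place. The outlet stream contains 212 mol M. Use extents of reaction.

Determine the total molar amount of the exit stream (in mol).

1110 mol

For M: n = n₀ + 1ξ → 212 = 0 + 1ξ, giving ξ = 212 mol.
Outlet amounts (n = n₀ + ν ξ):
  R: 895 − 1(212) = 683
  M: 0 + 1(212) = 212
  Q: 0 + 1(212) = 212
Total out = 683 + 212 + 212 = 1107 mol.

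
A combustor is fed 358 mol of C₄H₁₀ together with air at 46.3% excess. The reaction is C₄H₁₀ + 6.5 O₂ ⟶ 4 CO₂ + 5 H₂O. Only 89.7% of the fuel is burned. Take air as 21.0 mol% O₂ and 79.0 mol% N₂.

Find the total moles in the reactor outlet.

17100 mol

Stoichiometric O₂ = 6.5 × 358 = 2327 mol; O₂ fed = 2327 × 1.463 = 3404 mol.
N₂ fed = 3404 × 79/21 = 12810 mol.
Fuel reacted = 0.897 × 358 → ξ = 321.1 mol.
Outlet (n = n₀ + ν ξ):
  C₄H₁₀: 358 − 1(321.1) = 36.87
  O₂: 3404 − 6.5(321.1) = 1317
  N₂: 12810 (inert)
  CO₂: 0 + 4(321.1) = 1285
  H₂O: 0 + 5(321.1) = 1606
Total out = 36.87 + 1317 + 12810 + 1285 + 1606 = 17050 mol.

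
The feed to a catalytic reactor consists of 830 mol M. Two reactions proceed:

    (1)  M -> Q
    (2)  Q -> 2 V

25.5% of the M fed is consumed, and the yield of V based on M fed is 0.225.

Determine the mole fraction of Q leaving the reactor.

Conversion of M: M consumed = 1ξ₁ = 0.255 × 830 → ξ₁ = 211.7 mol.
Yield of V: 2ξ₂ / 830 = 0.225 → ξ₂ = 93.38 mol.
Outlet amounts (n = n₀ + Σ ν·ξ):
  M: 830 − 1(211.7) = 618.4
  Q: 0 + 1(211.7) − 1(93.38) = 118.3
  V: 0 + 2(93.38) = 186.8
Total out = 923.4 mol; y_Q = 118.3 / 923.4 = 0.1281.

0.128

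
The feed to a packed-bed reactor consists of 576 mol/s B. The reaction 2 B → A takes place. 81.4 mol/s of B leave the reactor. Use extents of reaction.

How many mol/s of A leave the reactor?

247 mol/s

For B: n = n₀ − 2ξ → 81.4 = 576 − 2ξ, giving ξ = 247.3 mol/s.
Outlet amounts (n = n₀ + ν ξ):
  B: 576 − 2(247.3) = 81.4
  A: 0 + 1(247.3) = 247.3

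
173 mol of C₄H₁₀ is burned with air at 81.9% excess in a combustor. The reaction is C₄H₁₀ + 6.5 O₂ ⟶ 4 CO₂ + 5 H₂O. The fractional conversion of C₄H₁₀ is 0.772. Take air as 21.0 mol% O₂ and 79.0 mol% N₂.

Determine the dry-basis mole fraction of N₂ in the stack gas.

Stoichiometric O₂ = 6.5 × 173 = 1124 mol; O₂ fed = 1124 × 1.819 = 2045 mol.
N₂ fed = 2045 × 79/21 = 7695 mol.
Fuel reacted = 0.772 × 173 → ξ = 133.6 mol.
Outlet (n = n₀ + ν ξ):
  C₄H₁₀: 173 − 1(133.6) = 39.44
  O₂: 2045 − 6.5(133.6) = 1177
  N₂: 7695 (inert)
  CO₂: 0 + 4(133.6) = 534.2
  H₂O: 0 + 5(133.6) = 667.8
Dry total = 9446 mol; y_N₂ (dry) = 7695 / 9446 = 0.8146.

0.815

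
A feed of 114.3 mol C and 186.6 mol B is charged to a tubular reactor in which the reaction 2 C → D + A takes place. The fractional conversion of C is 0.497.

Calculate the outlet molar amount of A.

28.4 mol

C reacted = 0.497 × 114.3 = 56.81 mol; ν_C = −2, so ξ = 56.81/2 = 28.4 mol.
Outlet amounts (n = n₀ + ν ξ):
  C: 114.3 − 2(28.4) = 57.49
  D: 0 + 1(28.4) = 28.4
  A: 0 + 1(28.4) = 28.4
  B: 186.6 (inert)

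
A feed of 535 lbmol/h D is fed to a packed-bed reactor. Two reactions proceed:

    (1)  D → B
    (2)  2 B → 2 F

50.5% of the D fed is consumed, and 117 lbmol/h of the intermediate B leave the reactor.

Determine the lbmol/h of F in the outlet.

Conversion of D: D consumed = 1ξ₁ = 0.505 × 535 → ξ₁ = 270.2 lbmol/h.
B balance: n_B = 0 + 1ξ₁ − 2ξ₂ = 117 → ξ₂ = (1·270.2 − 117)/2 = 76.59 lbmol/h.
Outlet amounts (n = n₀ + Σ ν·ξ):
  D: 535 − 1(270.2) = 264.8
  B: 0 + 1(270.2) − 2(76.59) = 117
  F: 0 + 2(76.59) = 153.2

153 lbmol/h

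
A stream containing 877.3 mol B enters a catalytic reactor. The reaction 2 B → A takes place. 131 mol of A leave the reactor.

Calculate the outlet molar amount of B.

615 mol

For A: n = n₀ + 1ξ → 131 = 0 + 1ξ, giving ξ = 131 mol.
Outlet amounts (n = n₀ + ν ξ):
  B: 877.3 − 2(131) = 615.3
  A: 0 + 1(131) = 131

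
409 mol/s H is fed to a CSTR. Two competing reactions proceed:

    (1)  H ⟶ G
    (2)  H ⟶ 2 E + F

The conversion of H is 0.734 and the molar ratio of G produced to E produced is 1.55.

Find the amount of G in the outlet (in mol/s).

227 mol/s

Conversion of H: H consumed = 0.734 × 409 = 300.2 mol/s = 1ξ₁ + 1ξ₂.
Selectivity: 1ξ₁ / (2ξ₂) = 1.55 → ξ₁ = 3.1 ξ₂.
Substitute: (1·3.1 + 1) ξ₂ = 300.2 → ξ₂ = 73.22 mol/s, ξ₁ = 227 mol/s.
Outlet amounts (n = n₀ + Σ ν·ξ):
  H: 409 − 1(227) − 1(73.22) = 108.8
  G: 0 + 1(227) = 227
  E: 0 + 2(73.22) = 146.4
  F: 0 + 1(73.22) = 73.22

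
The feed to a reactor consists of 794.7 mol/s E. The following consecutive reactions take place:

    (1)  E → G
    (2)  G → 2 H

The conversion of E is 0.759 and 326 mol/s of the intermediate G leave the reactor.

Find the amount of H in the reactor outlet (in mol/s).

Conversion of E: E consumed = 1ξ₁ = 0.759 × 794.7 → ξ₁ = 603.2 mol/s.
G balance: n_G = 0 + 1ξ₁ − 1ξ₂ = 326 → ξ₂ = (1·603.2 − 326)/1 = 277.2 mol/s.
Outlet amounts (n = n₀ + Σ ν·ξ):
  E: 794.7 − 1(603.2) = 191.5
  G: 0 + 1(603.2) − 1(277.2) = 326
  H: 0 + 2(277.2) = 554.4

554 mol/s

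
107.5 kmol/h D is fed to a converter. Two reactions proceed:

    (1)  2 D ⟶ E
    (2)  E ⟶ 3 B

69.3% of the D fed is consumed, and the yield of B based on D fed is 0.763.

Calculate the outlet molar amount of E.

Conversion of D: D consumed = 2ξ₁ = 0.693 × 107.5 → ξ₁ = 37.25 kmol/h.
Yield of B: 3ξ₂ / 107.5 = 0.763 → ξ₂ = 27.34 kmol/h.
Outlet amounts (n = n₀ + Σ ν·ξ):
  D: 107.5 − 2(37.25) = 33
  E: 0 + 1(37.25) − 1(27.34) = 9.908
  B: 0 + 3(27.34) = 82.02

9.91 kmol/h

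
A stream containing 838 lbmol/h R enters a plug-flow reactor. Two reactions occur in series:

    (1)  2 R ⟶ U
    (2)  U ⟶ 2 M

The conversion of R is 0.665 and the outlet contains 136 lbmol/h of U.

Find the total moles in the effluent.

Conversion of R: R consumed = 2ξ₁ = 0.665 × 838 → ξ₁ = 278.6 lbmol/h.
U balance: n_U = 0 + 1ξ₁ − 1ξ₂ = 136 → ξ₂ = (1·278.6 − 136)/1 = 142.6 lbmol/h.
Outlet amounts (n = n₀ + Σ ν·ξ):
  R: 838 − 2(278.6) = 280.7
  U: 0 + 1(278.6) − 1(142.6) = 136
  M: 0 + 2(142.6) = 285.3
Total out = 280.7 + 136 + 285.3 = 702 lbmol/h.

702 lbmol/h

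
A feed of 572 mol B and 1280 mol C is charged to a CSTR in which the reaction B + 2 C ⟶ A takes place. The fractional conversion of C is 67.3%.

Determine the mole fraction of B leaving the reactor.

C reacted = 0.673 × 1280 = 861.4 mol; ν_C = −2, so ξ = 861.4/2 = 430.7 mol.
Outlet amounts (n = n₀ + ν ξ):
  B: 572 − 1(430.7) = 141.3
  C: 1280 − 2(430.7) = 418.6
  A: 0 + 1(430.7) = 430.7
Total out = 990.6 mol; y_B = 141.3 / 990.6 = 0.1426.

0.143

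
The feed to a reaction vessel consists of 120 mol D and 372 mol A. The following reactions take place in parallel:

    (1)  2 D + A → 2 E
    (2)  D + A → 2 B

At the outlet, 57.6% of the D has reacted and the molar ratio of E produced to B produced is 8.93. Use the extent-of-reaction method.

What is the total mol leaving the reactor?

Conversion of D: D consumed = 0.576 × 120 = 69.12 mol = 2ξ₁ + 1ξ₂.
Selectivity: 2ξ₁ / (2ξ₂) = 8.93 → ξ₁ = 8.93 ξ₂.
Substitute: (2·8.93 + 1) ξ₂ = 69.12 → ξ₂ = 3.665 mol, ξ₁ = 32.73 mol.
Outlet amounts (n = n₀ + Σ ν·ξ):
  D: 120 − 2(32.73) − 1(3.665) = 50.88
  A: 372 − 1(32.73) − 1(3.665) = 335.6
  E: 0 + 2(32.73) = 65.46
  B: 0 + 2(3.665) = 7.33
Total out = 50.88 + 335.6 + 65.46 + 7.33 = 459.3 mol.

459 mol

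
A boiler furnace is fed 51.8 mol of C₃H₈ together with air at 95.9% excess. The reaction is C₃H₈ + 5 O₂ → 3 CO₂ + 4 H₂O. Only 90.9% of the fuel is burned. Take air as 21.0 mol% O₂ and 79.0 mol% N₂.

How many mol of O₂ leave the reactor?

272 mol

Stoichiometric O₂ = 5 × 51.8 = 259 mol; O₂ fed = 259 × 1.959 = 507.4 mol.
N₂ fed = 507.4 × 79/21 = 1909 mol.
Fuel reacted = 0.909 × 51.8 → ξ = 47.09 mol.
Outlet (n = n₀ + ν ξ):
  C₃H₈: 51.8 − 1(47.09) = 4.714
  O₂: 507.4 − 5(47.09) = 272
  N₂: 1909 (inert)
  CO₂: 0 + 3(47.09) = 141.3
  H₂O: 0 + 4(47.09) = 188.3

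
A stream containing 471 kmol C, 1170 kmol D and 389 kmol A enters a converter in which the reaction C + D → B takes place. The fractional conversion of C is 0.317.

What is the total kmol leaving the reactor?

1880 kmol

C reacted = 0.317 × 471 = 149.3 kmol; ν_C = −1, so ξ = 149.3/1 = 149.3 kmol.
Outlet amounts (n = n₀ + ν ξ):
  C: 471 − 1(149.3) = 321.7
  D: 1170 − 1(149.3) = 1021
  B: 0 + 1(149.3) = 149.3
  A: 389 (inert)
Total out = 321.7 + 1021 + 149.3 + 389 = 1881 kmol.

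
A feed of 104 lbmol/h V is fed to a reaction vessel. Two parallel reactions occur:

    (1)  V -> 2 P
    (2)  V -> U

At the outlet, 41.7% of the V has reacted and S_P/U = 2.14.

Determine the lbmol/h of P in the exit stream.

44.8 lbmol/h

Conversion of V: V consumed = 0.417 × 104 = 43.37 lbmol/h = 1ξ₁ + 1ξ₂.
Selectivity: 2ξ₁ / (1ξ₂) = 2.14 → ξ₁ = 1.07 ξ₂.
Substitute: (1·1.07 + 1) ξ₂ = 43.37 → ξ₂ = 20.95 lbmol/h, ξ₁ = 22.42 lbmol/h.
Outlet amounts (n = n₀ + Σ ν·ξ):
  V: 104 − 1(22.42) − 1(20.95) = 60.63
  P: 0 + 2(22.42) = 44.83
  U: 0 + 1(20.95) = 20.95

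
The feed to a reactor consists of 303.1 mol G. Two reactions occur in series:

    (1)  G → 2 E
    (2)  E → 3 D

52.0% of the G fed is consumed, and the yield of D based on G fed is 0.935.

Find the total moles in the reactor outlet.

650 mol

Conversion of G: G consumed = 1ξ₁ = 0.52 × 303.1 → ξ₁ = 157.6 mol.
Yield of D: 3ξ₂ / 303.1 = 0.935 → ξ₂ = 94.47 mol.
Outlet amounts (n = n₀ + Σ ν·ξ):
  G: 303.1 − 1(157.6) = 145.5
  E: 0 + 2(157.6) − 1(94.47) = 220.8
  D: 0 + 3(94.47) = 283.4
Total out = 145.5 + 220.8 + 283.4 = 649.6 mol.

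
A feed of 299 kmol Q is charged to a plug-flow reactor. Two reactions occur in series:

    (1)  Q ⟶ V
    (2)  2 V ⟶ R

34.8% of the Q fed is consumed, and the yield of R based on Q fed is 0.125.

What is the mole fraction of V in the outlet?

Conversion of Q: Q consumed = 1ξ₁ = 0.348 × 299 → ξ₁ = 104.1 kmol.
Yield of R: 1ξ₂ / 299 = 0.125 → ξ₂ = 37.38 kmol.
Outlet amounts (n = n₀ + Σ ν·ξ):
  Q: 299 − 1(104.1) = 194.9
  V: 0 + 1(104.1) − 2(37.38) = 29.3
  R: 0 + 1(37.38) = 37.38
Total out = 261.6 kmol; y_V = 29.3 / 261.6 = 0.112.

0.112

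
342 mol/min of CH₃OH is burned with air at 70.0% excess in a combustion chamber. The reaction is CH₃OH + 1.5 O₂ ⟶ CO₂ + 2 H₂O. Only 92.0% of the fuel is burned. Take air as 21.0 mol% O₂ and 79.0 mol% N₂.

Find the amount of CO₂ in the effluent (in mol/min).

Stoichiometric O₂ = 1.5 × 342 = 513 mol/min; O₂ fed = 513 × 1.700 = 872.1 mol/min.
N₂ fed = 872.1 × 79/21 = 3281 mol/min.
Fuel reacted = 0.92 × 342 → ξ = 314.6 mol/min.
Outlet (n = n₀ + ν ξ):
  CH₃OH: 342 − 1(314.6) = 27.36
  O₂: 872.1 − 1.5(314.6) = 400.1
  N₂: 3281 (inert)
  CO₂: 0 + 1(314.6) = 314.6
  H₂O: 0 + 2(314.6) = 629.3

315 mol/min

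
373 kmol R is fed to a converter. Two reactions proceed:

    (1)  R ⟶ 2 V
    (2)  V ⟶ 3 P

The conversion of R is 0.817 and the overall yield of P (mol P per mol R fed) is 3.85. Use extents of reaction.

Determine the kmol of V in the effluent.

Conversion of R: R consumed = 1ξ₁ = 0.817 × 373 → ξ₁ = 304.7 kmol.
Yield of P: 3ξ₂ / 373 = 3.85 → ξ₂ = 478.7 kmol.
Outlet amounts (n = n₀ + Σ ν·ξ):
  R: 373 − 1(304.7) = 68.26
  V: 0 + 2(304.7) − 1(478.7) = 130.8
  P: 0 + 3(478.7) = 1436

131 kmol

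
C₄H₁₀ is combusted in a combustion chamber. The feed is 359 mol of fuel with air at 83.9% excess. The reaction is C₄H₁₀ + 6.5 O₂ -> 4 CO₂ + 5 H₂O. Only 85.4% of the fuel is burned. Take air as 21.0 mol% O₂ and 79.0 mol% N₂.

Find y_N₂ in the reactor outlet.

Stoichiometric O₂ = 6.5 × 359 = 2334 mol; O₂ fed = 2334 × 1.839 = 4291 mol.
N₂ fed = 4291 × 79/21 = 16140 mol.
Fuel reacted = 0.854 × 359 → ξ = 306.6 mol.
Outlet (n = n₀ + ν ξ):
  C₄H₁₀: 359 − 1(306.6) = 52.41
  O₂: 4291 − 6.5(306.6) = 2298
  N₂: 16140 (inert)
  CO₂: 0 + 4(306.6) = 1226
  H₂O: 0 + 5(306.6) = 1533
Total out = 21250 mol; y_N₂ = 16140 / 21250 = 0.7596.

0.76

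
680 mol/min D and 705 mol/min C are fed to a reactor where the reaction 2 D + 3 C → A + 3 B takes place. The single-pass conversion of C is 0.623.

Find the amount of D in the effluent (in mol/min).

387 mol/min

C reacted = 0.623 × 705 = 439.2 mol/min; ν_C = −3, so ξ = 439.2/3 = 146.4 mol/min.
Outlet amounts (n = n₀ + ν ξ):
  D: 680 − 2(146.4) = 387.2
  C: 705 − 3(146.4) = 265.8
  A: 0 + 1(146.4) = 146.4
  B: 0 + 3(146.4) = 439.2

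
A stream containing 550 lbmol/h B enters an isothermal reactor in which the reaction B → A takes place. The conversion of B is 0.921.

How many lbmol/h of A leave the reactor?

507 lbmol/h

B reacted = 0.921 × 550 = 506.6 lbmol/h; ν_B = −1, so ξ = 506.6/1 = 506.6 lbmol/h.
Outlet amounts (n = n₀ + ν ξ):
  B: 550 − 1(506.6) = 43.45
  A: 0 + 1(506.6) = 506.6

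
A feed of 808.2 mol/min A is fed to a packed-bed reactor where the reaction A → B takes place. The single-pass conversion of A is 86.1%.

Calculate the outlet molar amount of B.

A reacted = 0.861 × 808.2 = 695.9 mol/min; ν_A = −1, so ξ = 695.9/1 = 695.9 mol/min.
Outlet amounts (n = n₀ + ν ξ):
  A: 808.2 − 1(695.9) = 112.3
  B: 0 + 1(695.9) = 695.9

696 mol/min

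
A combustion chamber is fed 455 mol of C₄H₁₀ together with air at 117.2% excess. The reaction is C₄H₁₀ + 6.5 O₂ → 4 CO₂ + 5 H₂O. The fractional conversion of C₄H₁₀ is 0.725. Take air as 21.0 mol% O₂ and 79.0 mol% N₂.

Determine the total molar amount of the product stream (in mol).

Stoichiometric O₂ = 6.5 × 455 = 2958 mol; O₂ fed = 2958 × 2.172 = 6424 mol.
N₂ fed = 6424 × 79/21 = 24170 mol.
Fuel reacted = 0.725 × 455 → ξ = 329.9 mol.
Outlet (n = n₀ + ν ξ):
  C₄H₁₀: 455 − 1(329.9) = 125.1
  O₂: 6424 − 6.5(329.9) = 4280
  N₂: 24170 (inert)
  CO₂: 0 + 4(329.9) = 1320
  H₂O: 0 + 5(329.9) = 1649
Total out = 125.1 + 4280 + 24170 + 1320 + 1649 = 31540 mol.

31500 mol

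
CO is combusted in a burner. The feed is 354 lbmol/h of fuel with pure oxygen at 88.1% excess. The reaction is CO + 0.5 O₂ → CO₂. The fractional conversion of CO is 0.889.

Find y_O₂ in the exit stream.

Stoichiometric O₂ = 0.5 × 354 = 177 lbmol/h; O₂ fed = 177 × 1.881 = 332.9 lbmol/h.
Fuel reacted = 0.889 × 354 → ξ = 314.7 lbmol/h.
Outlet (n = n₀ + ν ξ):
  CO: 354 − 1(314.7) = 39.29
  O₂: 332.9 − 0.5(314.7) = 175.6
  CO₂: 0 + 1(314.7) = 314.7
Total out = 529.6 lbmol/h; y_O₂ = 175.6 / 529.6 = 0.3316.

0.332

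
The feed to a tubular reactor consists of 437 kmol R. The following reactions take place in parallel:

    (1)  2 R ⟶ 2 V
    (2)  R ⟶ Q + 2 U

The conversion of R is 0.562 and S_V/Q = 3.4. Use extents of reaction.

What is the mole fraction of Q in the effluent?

Conversion of R: R consumed = 0.562 × 437 = 245.6 kmol = 2ξ₁ + 1ξ₂.
Selectivity: 2ξ₁ / (1ξ₂) = 3.4 → ξ₁ = 1.7 ξ₂.
Substitute: (2·1.7 + 1) ξ₂ = 245.6 → ξ₂ = 55.82 kmol, ξ₁ = 94.89 kmol.
Outlet amounts (n = n₀ + Σ ν·ξ):
  R: 437 − 2(94.89) − 1(55.82) = 191.4
  V: 0 + 2(94.89) = 189.8
  Q: 0 + 1(55.82) = 55.82
  U: 0 + 2(55.82) = 111.6
Total out = 548.6 kmol; y_Q = 55.82 / 548.6 = 0.1017.

0.102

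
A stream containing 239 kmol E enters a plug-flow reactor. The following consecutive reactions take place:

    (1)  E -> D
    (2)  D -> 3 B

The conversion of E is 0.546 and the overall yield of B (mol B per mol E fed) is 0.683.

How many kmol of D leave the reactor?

76.1 kmol

Conversion of E: E consumed = 1ξ₁ = 0.546 × 239 → ξ₁ = 130.5 kmol.
Yield of B: 3ξ₂ / 239 = 0.683 → ξ₂ = 54.41 kmol.
Outlet amounts (n = n₀ + Σ ν·ξ):
  E: 239 − 1(130.5) = 108.5
  D: 0 + 1(130.5) − 1(54.41) = 76.08
  B: 0 + 3(54.41) = 163.2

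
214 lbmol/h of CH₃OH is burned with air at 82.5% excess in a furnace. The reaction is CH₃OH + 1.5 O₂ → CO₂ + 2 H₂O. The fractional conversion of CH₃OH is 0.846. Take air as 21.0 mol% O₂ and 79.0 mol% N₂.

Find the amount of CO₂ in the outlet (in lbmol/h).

181 lbmol/h

Stoichiometric O₂ = 1.5 × 214 = 321 lbmol/h; O₂ fed = 321 × 1.825 = 585.8 lbmol/h.
N₂ fed = 585.8 × 79/21 = 2204 lbmol/h.
Fuel reacted = 0.846 × 214 → ξ = 181 lbmol/h.
Outlet (n = n₀ + ν ξ):
  CH₃OH: 214 − 1(181) = 32.96
  O₂: 585.8 − 1.5(181) = 314.3
  N₂: 2204 (inert)
  CO₂: 0 + 1(181) = 181
  H₂O: 0 + 2(181) = 362.1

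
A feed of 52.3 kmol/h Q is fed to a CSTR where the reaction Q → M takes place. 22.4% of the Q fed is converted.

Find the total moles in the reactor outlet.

Q reacted = 0.224 × 52.3 = 11.72 kmol/h; ν_Q = −1, so ξ = 11.72/1 = 11.72 kmol/h.
Outlet amounts (n = n₀ + ν ξ):
  Q: 52.3 − 1(11.72) = 40.58
  M: 0 + 1(11.72) = 11.72
Total out = 40.58 + 11.72 = 52.3 kmol/h.

52.3 kmol/h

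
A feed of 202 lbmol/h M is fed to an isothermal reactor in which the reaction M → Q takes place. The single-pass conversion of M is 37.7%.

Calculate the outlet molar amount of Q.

76.2 lbmol/h

M reacted = 0.377 × 202 = 76.15 lbmol/h; ν_M = −1, so ξ = 76.15/1 = 76.15 lbmol/h.
Outlet amounts (n = n₀ + ν ξ):
  M: 202 − 1(76.15) = 125.8
  Q: 0 + 1(76.15) = 76.15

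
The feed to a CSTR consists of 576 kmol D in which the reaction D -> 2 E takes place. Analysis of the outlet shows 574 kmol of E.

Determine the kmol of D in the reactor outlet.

For E: n = n₀ + 2ξ → 574 = 0 + 2ξ, giving ξ = 287 kmol.
Outlet amounts (n = n₀ + ν ξ):
  D: 576 − 1(287) = 289
  E: 0 + 2(287) = 574

289 kmol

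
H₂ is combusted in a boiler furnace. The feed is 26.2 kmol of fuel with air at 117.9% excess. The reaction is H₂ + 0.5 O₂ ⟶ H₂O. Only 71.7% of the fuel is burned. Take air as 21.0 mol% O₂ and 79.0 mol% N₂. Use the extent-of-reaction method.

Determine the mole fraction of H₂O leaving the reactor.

0.123

Stoichiometric O₂ = 0.5 × 26.2 = 13.1 kmol; O₂ fed = 13.1 × 2.179 = 28.54 kmol.
N₂ fed = 28.54 × 79/21 = 107.4 kmol.
Fuel reacted = 0.717 × 26.2 → ξ = 18.79 kmol.
Outlet (n = n₀ + ν ξ):
  H₂: 26.2 − 1(18.79) = 7.415
  O₂: 28.54 − 0.5(18.79) = 19.15
  N₂: 107.4 (inert)
  H₂O: 0 + 1(18.79) = 18.79
Total out = 152.7 kmol; y_H₂O = 18.79 / 152.7 = 0.123.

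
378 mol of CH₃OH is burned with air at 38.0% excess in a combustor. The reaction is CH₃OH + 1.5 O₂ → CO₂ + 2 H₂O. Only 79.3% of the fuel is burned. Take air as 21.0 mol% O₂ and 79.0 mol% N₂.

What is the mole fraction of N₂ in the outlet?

Stoichiometric O₂ = 1.5 × 378 = 567 mol; O₂ fed = 567 × 1.380 = 782.5 mol.
N₂ fed = 782.5 × 79/21 = 2944 mol.
Fuel reacted = 0.793 × 378 → ξ = 299.8 mol.
Outlet (n = n₀ + ν ξ):
  CH₃OH: 378 − 1(299.8) = 78.25
  O₂: 782.5 − 1.5(299.8) = 332.8
  N₂: 2944 (inert)
  CO₂: 0 + 1(299.8) = 299.8
  H₂O: 0 + 2(299.8) = 599.5
Total out = 4254 mol; y_N₂ = 2944 / 4254 = 0.692.

0.692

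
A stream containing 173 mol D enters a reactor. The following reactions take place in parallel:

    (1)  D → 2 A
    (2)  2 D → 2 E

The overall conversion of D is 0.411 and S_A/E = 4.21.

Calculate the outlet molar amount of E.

Conversion of D: D consumed = 0.411 × 173 = 71.1 mol = 1ξ₁ + 2ξ₂.
Selectivity: 2ξ₁ / (2ξ₂) = 4.21 → ξ₁ = 4.21 ξ₂.
Substitute: (1·4.21 + 2) ξ₂ = 71.1 → ξ₂ = 11.45 mol, ξ₁ = 48.2 mol.
Outlet amounts (n = n₀ + Σ ν·ξ):
  D: 173 − 1(48.2) − 2(11.45) = 101.9
  A: 0 + 2(48.2) = 96.41
  E: 0 + 2(11.45) = 22.9

22.9 mol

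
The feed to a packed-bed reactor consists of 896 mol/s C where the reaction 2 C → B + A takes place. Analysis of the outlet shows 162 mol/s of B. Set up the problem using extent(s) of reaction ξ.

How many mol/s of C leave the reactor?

572 mol/s

For B: n = n₀ + 1ξ → 162 = 0 + 1ξ, giving ξ = 162 mol/s.
Outlet amounts (n = n₀ + ν ξ):
  C: 896 − 2(162) = 572
  B: 0 + 1(162) = 162
  A: 0 + 1(162) = 162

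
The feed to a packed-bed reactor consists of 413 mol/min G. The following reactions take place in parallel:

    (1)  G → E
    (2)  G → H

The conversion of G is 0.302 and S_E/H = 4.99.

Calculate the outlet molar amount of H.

20.8 mol/min

Conversion of G: G consumed = 0.302 × 413 = 124.7 mol/min = 1ξ₁ + 1ξ₂.
Selectivity: 1ξ₁ / (1ξ₂) = 4.99 → ξ₁ = 4.99 ξ₂.
Substitute: (1·4.99 + 1) ξ₂ = 124.7 → ξ₂ = 20.82 mol/min, ξ₁ = 103.9 mol/min.
Outlet amounts (n = n₀ + Σ ν·ξ):
  G: 413 − 1(103.9) − 1(20.82) = 288.3
  E: 0 + 1(103.9) = 103.9
  H: 0 + 1(20.82) = 20.82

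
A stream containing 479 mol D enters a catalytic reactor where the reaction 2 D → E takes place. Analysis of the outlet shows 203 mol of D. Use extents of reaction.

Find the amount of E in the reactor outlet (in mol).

For D: n = n₀ − 2ξ → 203 = 479 − 2ξ, giving ξ = 138 mol.
Outlet amounts (n = n₀ + ν ξ):
  D: 479 − 2(138) = 203
  E: 0 + 1(138) = 138

138 mol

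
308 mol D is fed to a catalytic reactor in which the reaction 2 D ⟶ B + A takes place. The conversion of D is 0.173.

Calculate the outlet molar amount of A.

D reacted = 0.173 × 308 = 53.28 mol; ν_D = −2, so ξ = 53.28/2 = 26.64 mol.
Outlet amounts (n = n₀ + ν ξ):
  D: 308 − 2(26.64) = 254.7
  B: 0 + 1(26.64) = 26.64
  A: 0 + 1(26.64) = 26.64

26.6 mol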